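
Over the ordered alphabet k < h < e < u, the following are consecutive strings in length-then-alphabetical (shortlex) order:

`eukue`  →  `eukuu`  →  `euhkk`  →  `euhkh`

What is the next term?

euhke

The successor of euhkh increments the rightmost position that isn't already u and resets every position after it to k.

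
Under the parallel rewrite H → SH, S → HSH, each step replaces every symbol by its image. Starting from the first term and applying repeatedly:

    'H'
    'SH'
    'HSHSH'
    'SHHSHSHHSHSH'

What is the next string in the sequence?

Rewriting each symbol of SHHSHSHHSHSH: S→HSH, H→SH, H→SH, S→HSH, H→SH, S→HSH, H→SH, H→SH, S→HSH, H→SH, S→HSH, H→SH, which concatenates to HSH SH SH HSH SH HSH SH SH HSH SH HSH SH.

HSHSHSHHSHSHHSHSHSHHSHSHHSHSH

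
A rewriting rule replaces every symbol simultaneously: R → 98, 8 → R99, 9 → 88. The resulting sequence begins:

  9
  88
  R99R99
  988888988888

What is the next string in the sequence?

Expanding 988888988888: 9→88, 8→R99, 8→R99, 8→R99, 8→R99, 8→R99, 9→88, 8→R99, 8→R99, 8→R99, 8→R99, 8→R99. Concatenated: 88 R99 R99 R99 R99 R99 88 R99 R99 R99 R99 R99.

88R99R99R99R99R9988R99R99R99R99R99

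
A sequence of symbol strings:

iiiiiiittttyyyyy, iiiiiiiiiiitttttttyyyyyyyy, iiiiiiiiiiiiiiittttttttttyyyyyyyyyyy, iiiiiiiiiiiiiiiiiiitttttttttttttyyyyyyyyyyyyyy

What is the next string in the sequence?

Each string has the form i^{4n-1} t^{3n-2} y^{3n-1}, where the shown terms are n = 2, 3, 4, 5.
At n = 6 the blocks have lengths 23, 16, 17.

iiiiiiiiiiiiiiiiiiiiiiittttttttttttttttyyyyyyyyyyyyyyyyy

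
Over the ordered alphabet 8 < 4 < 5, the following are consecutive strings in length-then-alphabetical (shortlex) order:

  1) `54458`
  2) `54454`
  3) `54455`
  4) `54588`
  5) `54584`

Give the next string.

54585

The successor of 54584 increments the rightmost position that isn't already 5 and resets every position after it to 8.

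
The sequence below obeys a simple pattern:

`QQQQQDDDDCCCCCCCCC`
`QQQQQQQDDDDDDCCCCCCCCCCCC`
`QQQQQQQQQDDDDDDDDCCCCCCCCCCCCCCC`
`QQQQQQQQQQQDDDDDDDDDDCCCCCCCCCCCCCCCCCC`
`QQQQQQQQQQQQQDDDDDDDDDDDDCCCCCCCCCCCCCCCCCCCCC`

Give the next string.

The n-th term is 2n+1 Q's then 2n D's then 3n+3 C's, where the shown terms are n = 2, 3, 4, 5, 6.
For the next term, n = 7, so the run lengths are 15, 14, 24.

QQQQQQQQQQQQQQQDDDDDDDDDDDDDDCCCCCCCCCCCCCCCCCCCCCCCC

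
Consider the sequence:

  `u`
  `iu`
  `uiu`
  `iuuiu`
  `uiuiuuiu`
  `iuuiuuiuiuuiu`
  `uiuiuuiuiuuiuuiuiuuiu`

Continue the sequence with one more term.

From term 3 onward, concatenate the second-to-last term with the last: u·iu = uiu, iu·uiu = iuuiu, …
Continuing: iuuiuuiuiuuiu · uiuiuuiuiuuiuuiuiuuiu gives term 8.

iuuiuuiuiuuiuuiuiuuiuiuuiuuiuiuuiu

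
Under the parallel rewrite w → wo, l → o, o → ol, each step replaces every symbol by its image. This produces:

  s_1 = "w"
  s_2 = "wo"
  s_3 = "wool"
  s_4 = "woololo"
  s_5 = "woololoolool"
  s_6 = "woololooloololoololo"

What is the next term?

woololooloololoololooloololoolool

φ(woololooloololoololo) expands symbol-by-symbol to wo ol ol o ol o ol ol o ol ol o ol o ol ol o ol o ol; joining the 20 pieces gives the next term.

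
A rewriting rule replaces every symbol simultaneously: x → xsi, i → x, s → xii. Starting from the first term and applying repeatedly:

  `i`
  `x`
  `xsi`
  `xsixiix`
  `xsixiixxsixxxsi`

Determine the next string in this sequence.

Rewriting the 15 symbols of xsixiixxsixxxsi one by one yields xsi xii x xsi x x xsi xsi xii x xsi xsi xsi xii x; concatenated:

xsixiixxsixxxsixsixiixxsixsixsixiix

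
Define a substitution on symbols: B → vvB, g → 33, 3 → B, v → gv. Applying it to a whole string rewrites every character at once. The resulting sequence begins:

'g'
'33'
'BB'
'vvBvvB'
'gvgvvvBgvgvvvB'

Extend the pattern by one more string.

Replace each of the 14 characters of gvgvvvBgvgvvvB in place — 33 gv 33 gv gv gv vvB 33 gv 33 gv gv gv vvB — and concatenate.

33gv33gvgvgvvvB33gv33gvgvgvvvB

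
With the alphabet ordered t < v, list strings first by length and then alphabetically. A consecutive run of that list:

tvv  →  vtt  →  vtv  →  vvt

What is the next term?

The successor of vvt increments the rightmost position that isn't already v and resets every position after it to t.

vvv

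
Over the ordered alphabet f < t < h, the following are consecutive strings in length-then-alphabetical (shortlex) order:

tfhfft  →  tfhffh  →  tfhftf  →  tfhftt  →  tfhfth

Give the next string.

Treat tfhfth as a base-3 numeral over the given alphabet and add one, carrying through any trailing h's.

tfhfhf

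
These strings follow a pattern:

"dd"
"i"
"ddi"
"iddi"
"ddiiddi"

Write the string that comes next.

iddiddiiddi

This is a Fibonacci-style word recurrence s(k) = s(k−2)·s(k−1): e.g. dd·i = ddi.
The next term joins iddi and ddiiddi.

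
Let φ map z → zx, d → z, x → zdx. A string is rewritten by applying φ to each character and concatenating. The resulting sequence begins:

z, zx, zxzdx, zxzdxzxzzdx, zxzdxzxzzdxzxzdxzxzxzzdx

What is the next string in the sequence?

Rewriting the 24 symbols of zxzdxzxzzdxzxzdxzxzxzzdx one by one yields zx zdx zx z zdx zx zdx zx zx z zdx zx zdx zx z zdx zx zdx zx zdx zx zx z zdx; concatenated:

zxzdxzxzzdxzxzdxzxzxzzdxzxzdxzxzzdxzxzdxzxzdxzxzxzzdx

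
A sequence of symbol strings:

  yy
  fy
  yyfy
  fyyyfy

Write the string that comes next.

This is a Fibonacci-style word recurrence s(k) = s(k−2)·s(k−1): e.g. yy·fy = yyfy.
Continuing: yyfy · fyyyfy gives term 5.

yyfyfyyyfy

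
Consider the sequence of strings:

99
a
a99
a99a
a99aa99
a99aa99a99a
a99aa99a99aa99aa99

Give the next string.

From term 3 onward, concatenate the last term with the second-to-last: a·99 = a99, a99·a = a99a, …
So term 8 is a99aa99a99aa99aa99·a99aa99a99a.

a99aa99a99aa99aa99a99aa99a99a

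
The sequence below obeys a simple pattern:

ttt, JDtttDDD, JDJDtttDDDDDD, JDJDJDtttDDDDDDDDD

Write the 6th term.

Every step adds JD to the front and DDD to the end of the previous string.
From JDJDJDtttDDDDDDDDD, 2 further steps: JDJDJDtttDDDDDDDDD → JDJDJDJDtttDDDDDDDDDDDD → (answer).

JDJDJDJDJDtttDDDDDDDDDDDDDDD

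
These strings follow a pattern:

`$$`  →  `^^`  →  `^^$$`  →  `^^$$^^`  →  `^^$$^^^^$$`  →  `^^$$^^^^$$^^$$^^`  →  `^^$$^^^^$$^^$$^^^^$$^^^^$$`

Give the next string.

^^$$^^^^$$^^$$^^^^$$^^^^$$^^$$^^^^$$^^$$^^

From term 3 onward, concatenate the last term with the second-to-last: ^^·$$ = ^^$$, ^^$$·^^ = ^^$$^^, …
Continuing: ^^$$^^^^$$^^$$^^^^$$^^^^$$ · ^^$$^^^^$$^^$$^^ gives term 8.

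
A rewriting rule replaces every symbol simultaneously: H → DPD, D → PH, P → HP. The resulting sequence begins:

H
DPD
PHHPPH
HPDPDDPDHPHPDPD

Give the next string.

DPDHPPHHPPHPHHPPHDPDHPDPDHPPHHPPH

φ(HPDPDDPDHPHPDPD) expands symbol-by-symbol to DPD HP PH HP PH PH HP PH DPD HP DPD HP PH HP PH; joining the 15 pieces gives the next term.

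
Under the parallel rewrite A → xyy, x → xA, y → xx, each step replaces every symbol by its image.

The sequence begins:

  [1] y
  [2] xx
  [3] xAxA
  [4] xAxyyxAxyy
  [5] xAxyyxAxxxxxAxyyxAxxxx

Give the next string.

xAxyyxAxxxxxAxyyxAxAxAxAxAxyyxAxxxxxAxyyxAxAxAxA

φ(xAxyyxAxxxxxAxyyxAxxxx) expands symbol-by-symbol to xA xyy xA xx xx xA xyy xA xA xA xA xA xyy xA xx xx xA xyy xA xA xA xA; joining the 22 pieces gives the next term.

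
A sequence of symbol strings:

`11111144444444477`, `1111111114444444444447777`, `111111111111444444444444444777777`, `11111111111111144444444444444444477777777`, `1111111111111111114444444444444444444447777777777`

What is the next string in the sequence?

111111111111111111111444444444444444444444444777777777777

Reading off run lengths: 1 runs 6, 9, 12, 15, 18; 4 runs 9, 12, 15, 18, 21; 7 runs 2, 4, 6, 8, 10 — each is linear in n, where the shown terms are n = 2, 3, 4, 5, 6.
At n = 7 the blocks have lengths 21, 24, 12.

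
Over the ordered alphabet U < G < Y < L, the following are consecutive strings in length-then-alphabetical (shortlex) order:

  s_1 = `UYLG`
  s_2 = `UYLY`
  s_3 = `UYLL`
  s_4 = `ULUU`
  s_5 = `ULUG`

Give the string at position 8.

Advancing 3 positions from ULUG through ULUG → ULUY → ULUL reaches term 8.

ULGU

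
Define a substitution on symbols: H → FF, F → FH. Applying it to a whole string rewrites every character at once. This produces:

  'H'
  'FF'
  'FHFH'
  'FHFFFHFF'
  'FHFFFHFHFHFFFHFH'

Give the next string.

FHFFFHFHFHFFFHFFFHFFFHFHFHFFFHFF

φ(FHFFFHFHFHFFFHFH) expands symbol-by-symbol to FH FF FH FH FH FF FH FF FH FF FH FH FH FF FH FF; joining the 16 pieces gives the next term.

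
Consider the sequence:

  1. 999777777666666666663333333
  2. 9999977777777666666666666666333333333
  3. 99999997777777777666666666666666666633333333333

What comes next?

The n-th term is 2n-1 9's then 2n+2 7's then 4n+3 6's then 2n+3 3's, where the shown terms are n = 2, 3, 4.
Setting n = 5 gives 9, 12, 23, 13 characters in each block.

999999999777777777777666666666666666666666663333333333333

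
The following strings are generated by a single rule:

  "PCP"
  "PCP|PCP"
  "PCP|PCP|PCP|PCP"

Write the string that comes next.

Every step duplicates the string with '|' between the halves.
Doubling PCP|PCP|PCP|PCP with '|' between the halves:

PCP|PCP|PCP|PCP|PCP|PCP|PCP|PCP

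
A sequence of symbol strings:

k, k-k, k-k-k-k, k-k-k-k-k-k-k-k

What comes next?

Every step duplicates the string with '-' between the halves.
Doubling k-k-k-k-k-k-k-k with '-' between the halves:

k-k-k-k-k-k-k-k-k-k-k-k-k-k-k-k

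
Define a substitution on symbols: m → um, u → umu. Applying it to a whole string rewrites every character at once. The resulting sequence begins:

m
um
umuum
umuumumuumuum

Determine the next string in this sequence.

Applying the rule to each of the 13 symbols of umuumumuumuum gives the pieces umu um umu umu um umu um umu umu um umu umu um, which concatenate to the answer.

umuumumuumuumumuumumuumuumumuumuum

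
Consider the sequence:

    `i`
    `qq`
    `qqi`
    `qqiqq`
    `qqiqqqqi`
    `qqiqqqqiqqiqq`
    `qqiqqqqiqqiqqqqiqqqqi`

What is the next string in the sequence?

This is a Fibonacci-style word recurrence s(k) = s(k−1)·s(k−2): e.g. qq·i = qqi.
Continuing: qqiqqqqiqqiqqqqiqqqqi · qqiqqqqiqqiqq gives term 8.

qqiqqqqiqqiqqqqiqqqqiqqiqqqqiqqiqq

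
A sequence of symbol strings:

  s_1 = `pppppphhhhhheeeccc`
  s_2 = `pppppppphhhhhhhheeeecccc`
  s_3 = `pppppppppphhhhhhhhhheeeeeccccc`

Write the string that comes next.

Each string has the form p^{2n} h^{2n} e^{n} c^{n}, where the shown terms are n = 3, 4, 5.
Setting n = 6 gives 12, 12, 6, 6 characters in each block.

pppppppppppphhhhhhhhhhhheeeeeecccccc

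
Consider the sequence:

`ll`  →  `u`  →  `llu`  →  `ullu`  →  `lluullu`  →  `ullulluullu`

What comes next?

Each term (from the third on) is the two preceding terms concatenated in order: term 3 = ll·u = llu.
Continuing: lluullu · ullulluullu gives term 7.

lluulluullulluullu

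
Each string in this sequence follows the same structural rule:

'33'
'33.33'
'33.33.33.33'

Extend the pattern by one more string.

Each string is two copies of the previous one joined by '.'.
Doubling 33.33.33.33 with '.' between the halves:

33.33.33.33.33.33.33.33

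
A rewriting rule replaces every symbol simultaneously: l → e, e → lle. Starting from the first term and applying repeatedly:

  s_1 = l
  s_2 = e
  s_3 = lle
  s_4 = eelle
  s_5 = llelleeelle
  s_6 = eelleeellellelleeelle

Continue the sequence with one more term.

llelleeellellelleeelleeelleeellellelleeelle

Applying the rule to each of the 21 symbols of eelleeellellelleeelle gives the pieces lle lle e e lle lle lle e e lle e e lle e e lle lle lle e e lle, which concatenate to the answer.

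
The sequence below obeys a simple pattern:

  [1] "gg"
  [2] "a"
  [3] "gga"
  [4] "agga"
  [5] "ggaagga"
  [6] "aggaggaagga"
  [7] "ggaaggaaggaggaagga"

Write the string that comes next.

aggaggaaggaggaaggaaggaggaagga

This is a Fibonacci-style word recurrence s(k) = s(k−2)·s(k−1): e.g. gg·a = gga.
Continuing: aggaggaagga · ggaaggaaggaggaagga gives term 8.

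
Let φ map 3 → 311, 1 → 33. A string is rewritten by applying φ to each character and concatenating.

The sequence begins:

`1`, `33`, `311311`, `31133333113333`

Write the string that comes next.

Replace each of the 14 characters of 31133333113333 in place — 311 33 33 311 311 311 311 311 33 33 311 311 311 311 — and concatenate.

31133333113113113113113333311311311311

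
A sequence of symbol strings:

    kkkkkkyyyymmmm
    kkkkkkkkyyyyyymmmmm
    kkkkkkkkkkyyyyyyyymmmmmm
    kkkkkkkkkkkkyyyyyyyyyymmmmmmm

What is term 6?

kkkkkkkkkkkkkkkkyyyyyyyyyyyyyymmmmmmmmm

The n-th term is 2n+2 k's then 2n y's then n+2 m's, where the shown terms are n = 2, 3, 4, 5.
Setting n = 7 gives 16, 14, 9 characters in each block.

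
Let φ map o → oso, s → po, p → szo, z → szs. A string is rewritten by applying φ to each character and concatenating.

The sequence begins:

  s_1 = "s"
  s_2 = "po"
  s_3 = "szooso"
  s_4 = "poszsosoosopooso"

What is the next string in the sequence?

szoosoposzspoosopoosoosopoososzoosoosopooso

Applying the rule to each of the 16 symbols of poszsosoosopooso gives the pieces szo oso po szs po oso po oso oso po oso szo oso oso po oso, which concatenate to the answer.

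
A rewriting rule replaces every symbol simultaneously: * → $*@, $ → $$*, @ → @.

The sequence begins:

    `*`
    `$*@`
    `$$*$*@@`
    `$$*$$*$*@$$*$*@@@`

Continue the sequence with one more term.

Applying the rule to each of the 17 symbols of $$*$$*$*@$$*$*@@@ gives the pieces $$* $$* $*@ $$* $$* $*@ $$* $*@ @ $$* $$* $*@ $$* $*@ @ @ @, which concatenate to the answer.

$$*$$*$*@$$*$$*$*@$$*$*@@$$*$$*$*@$$*$*@@@@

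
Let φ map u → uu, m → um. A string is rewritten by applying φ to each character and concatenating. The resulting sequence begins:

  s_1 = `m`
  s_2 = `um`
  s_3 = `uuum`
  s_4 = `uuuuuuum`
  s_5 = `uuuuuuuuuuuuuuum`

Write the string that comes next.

uuuuuuuuuuuuuuuuuuuuuuuuuuuuuuum

φ(uuuuuuuuuuuuuuum) expands symbol-by-symbol to uu uu uu uu uu uu uu uu uu uu uu uu uu uu uu um; joining the 16 pieces gives the next term.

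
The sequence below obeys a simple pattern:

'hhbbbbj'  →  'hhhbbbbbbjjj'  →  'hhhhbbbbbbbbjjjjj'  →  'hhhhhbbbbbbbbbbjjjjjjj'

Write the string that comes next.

hhhhhhbbbbbbbbbbbbjjjjjjjjj

Term n consists of n+1 h's, followed by 2n+2 b's, followed by 2n-1 j's (n = 1, 2, …).
At n = 5 the blocks have lengths 6, 12, 9.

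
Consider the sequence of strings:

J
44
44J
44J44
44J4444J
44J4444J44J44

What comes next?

44J4444J44J4444J4444J

From term 3 onward, concatenate the last term with the second-to-last: 44·J = 44J, 44J·44 = 44J44, …
Continuing: 44J4444J44J44 · 44J4444J gives term 7.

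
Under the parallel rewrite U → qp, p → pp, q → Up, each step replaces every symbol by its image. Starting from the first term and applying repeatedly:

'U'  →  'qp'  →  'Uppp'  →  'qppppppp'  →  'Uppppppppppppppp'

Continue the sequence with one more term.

Replace each of the 16 characters of Uppppppppppppppp in place — qp pp pp pp pp pp pp pp pp pp pp pp pp pp pp pp — and concatenate.

qppppppppppppppppppppppppppppppp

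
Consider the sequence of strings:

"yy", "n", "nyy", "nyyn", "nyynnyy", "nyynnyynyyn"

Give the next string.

nyynnyynyynnyynnyy

Each term (from the third on) is the previous term followed by the one before it: term 3 = n·yy = nyy.
So term 7 is nyynnyynyyn·nyynnyy.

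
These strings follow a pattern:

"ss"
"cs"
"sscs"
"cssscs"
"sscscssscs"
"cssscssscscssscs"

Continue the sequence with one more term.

sscscssscscssscssscscssscs

This is a Fibonacci-style word recurrence s(k) = s(k−2)·s(k−1): e.g. ss·cs = sscs.
Continuing: sscscssscs · cssscssscscssscs gives term 7.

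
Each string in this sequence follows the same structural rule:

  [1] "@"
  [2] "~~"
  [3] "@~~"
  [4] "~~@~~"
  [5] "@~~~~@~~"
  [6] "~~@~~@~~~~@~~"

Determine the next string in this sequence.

@~~~~@~~~~@~~@~~~~@~~

This is a Fibonacci-style word recurrence s(k) = s(k−2)·s(k−1): e.g. @·~~ = @~~.
The next term joins @~~~~@~~ and ~~@~~@~~~~@~~.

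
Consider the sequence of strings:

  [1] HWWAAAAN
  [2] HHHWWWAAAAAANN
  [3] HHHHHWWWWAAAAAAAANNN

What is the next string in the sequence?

HHHHHHHWWWWWAAAAAAAAAANNNN

Reading off run lengths: H runs 1, 3, 5; W runs 2, 3, 4; A runs 4, 6, 8; N runs 1, 2, 3 — each is linear in n (n = 1, 2, …).
For the next term, n = 4, so the run lengths are 7, 5, 10, 4.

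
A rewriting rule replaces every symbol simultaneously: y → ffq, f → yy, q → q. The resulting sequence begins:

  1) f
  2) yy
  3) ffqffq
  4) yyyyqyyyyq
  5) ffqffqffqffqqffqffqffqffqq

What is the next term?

Replace each of the 26 characters of ffqffqffqffqqffqffqffqffqq in place — yy yy q yy yy q yy yy q yy yy q q yy yy q yy yy q yy yy q yy yy q q — and concatenate.

yyyyqyyyyqyyyyqyyyyqqyyyyqyyyyqyyyyqyyyyqq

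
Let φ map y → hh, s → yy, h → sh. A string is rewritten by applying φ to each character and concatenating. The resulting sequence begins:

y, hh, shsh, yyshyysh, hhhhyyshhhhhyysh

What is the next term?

shshshshhhhhyyshshshshshhhhhyysh

Replace each of the 16 characters of hhhhyyshhhhhyysh in place — sh sh sh sh hh hh yy sh sh sh sh sh hh hh yy sh — and concatenate.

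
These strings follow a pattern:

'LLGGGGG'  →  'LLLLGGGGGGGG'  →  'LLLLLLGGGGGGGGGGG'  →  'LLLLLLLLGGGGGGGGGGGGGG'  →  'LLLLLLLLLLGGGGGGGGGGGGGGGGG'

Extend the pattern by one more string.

LLLLLLLLLLLLGGGGGGGGGGGGGGGGGGGG

Term n consists of 2n L's, followed by 3n+2 G's (n = 1, 2, …).
At n = 6 the blocks have lengths 12, 20.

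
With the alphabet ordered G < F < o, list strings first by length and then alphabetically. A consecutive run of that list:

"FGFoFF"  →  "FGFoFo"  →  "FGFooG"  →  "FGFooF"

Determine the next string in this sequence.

FGFooo

Find the rightmost character of FGFooF below o, bump it to the next letter, and reset everything to its right to G.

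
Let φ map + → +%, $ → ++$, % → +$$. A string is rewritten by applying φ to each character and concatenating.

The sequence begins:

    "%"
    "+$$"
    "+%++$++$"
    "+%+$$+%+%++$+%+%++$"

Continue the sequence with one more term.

Replace each of the 19 characters of +%+$$+%+%++$+%+%++$ in place — +% +$$ +% ++$ ++$ +% +$$ +% +$$ +% +% ++$ +% +$$ +% +$$ +% +% ++$ — and concatenate.

+%+$$+%++$++$+%+$$+%+$$+%+%++$+%+$$+%+$$+%+%++$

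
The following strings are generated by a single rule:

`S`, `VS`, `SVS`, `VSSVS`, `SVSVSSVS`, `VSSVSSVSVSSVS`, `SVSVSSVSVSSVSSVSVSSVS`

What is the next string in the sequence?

VSSVSSVSVSSVSSVSVSSVSVSSVSSVSVSSVS

This is a Fibonacci-style word recurrence s(k) = s(k−2)·s(k−1): e.g. S·VS = SVS.
Continuing: VSSVSSVSVSSVS · SVSVSSVSVSSVSSVSVSSVS gives term 8.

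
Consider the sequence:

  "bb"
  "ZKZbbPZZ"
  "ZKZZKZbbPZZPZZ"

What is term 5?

ZKZZKZZKZZKZbbPZZPZZPZZPZZ

Every step adds ZKZ to the front and PZZ to the end of the previous string.
From ZKZZKZbbPZZPZZ, 2 further steps: ZKZZKZbbPZZPZZ → ZKZZKZZKZbbPZZPZZPZZ → (answer).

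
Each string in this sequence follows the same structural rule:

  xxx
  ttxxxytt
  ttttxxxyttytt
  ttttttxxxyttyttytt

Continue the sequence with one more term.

s(k+1) = tt·s(k)·ytt, so each term gains tt as a prefix and ytt as a suffix.
Applying this once more to ttttttxxxyttyttytt:

ttttttttxxxyttyttyttytt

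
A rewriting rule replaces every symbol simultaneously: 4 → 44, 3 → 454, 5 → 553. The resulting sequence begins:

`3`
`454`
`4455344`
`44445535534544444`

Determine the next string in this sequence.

44444444553553454553553454445534444444444

φ(44445535534544444) expands symbol-by-symbol to 44 44 44 44 553 553 454 553 553 454 44 553 44 44 44 44 44; joining the 17 pieces gives the next term.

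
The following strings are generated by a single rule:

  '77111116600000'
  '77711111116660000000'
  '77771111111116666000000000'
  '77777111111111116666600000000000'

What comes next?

Term n consists of n 7's, followed by 2n+1 1's, followed by n 6's, followed by 2n+1 0's, where the shown terms are n = 2, 3, 4, 5.
Setting n = 6 gives 6, 13, 6, 13 characters in each block.

77777711111111111116666660000000000000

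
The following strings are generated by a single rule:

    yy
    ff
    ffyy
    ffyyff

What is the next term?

Each term (from the third on) is the previous term followed by the one before it: term 3 = ff·yy = ffyy.
So term 5 is ffyyff·ffyy.

ffyyffffyy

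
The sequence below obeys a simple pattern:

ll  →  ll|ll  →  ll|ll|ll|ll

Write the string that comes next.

Every step duplicates the string with '|' between the halves.
Doubling ll|ll|ll|ll with '|' between the halves:

ll|ll|ll|ll|ll|ll|ll|ll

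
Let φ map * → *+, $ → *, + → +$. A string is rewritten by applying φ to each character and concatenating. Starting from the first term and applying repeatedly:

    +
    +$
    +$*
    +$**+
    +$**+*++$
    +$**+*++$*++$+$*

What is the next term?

Applying the rule to each of the 16 symbols of +$**+*++$*++$+$* gives the pieces +$ * *+ *+ +$ *+ +$ +$ * *+ +$ +$ * +$ * *+, which concatenate to the answer.

+$**+*++$*++$+$**++$+$*+$**+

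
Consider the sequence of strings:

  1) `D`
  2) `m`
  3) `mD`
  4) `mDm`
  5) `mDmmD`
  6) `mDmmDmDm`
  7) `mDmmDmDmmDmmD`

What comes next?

mDmmDmDmmDmmDmDmmDmDm

From term 3 onward, concatenate the last term with the second-to-last: m·D = mD, mD·m = mDm, …
So term 8 is mDmmDmDmmDmmD·mDmmDmDm.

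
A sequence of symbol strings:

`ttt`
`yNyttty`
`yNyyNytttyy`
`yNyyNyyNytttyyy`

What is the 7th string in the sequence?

s(k+1) = yNy·s(k)·y, so each term gains yNy as a prefix and y as a suffix.
From yNyyNyyNytttyyy, 3 further steps: yNyyNyyNytttyyy → yNyyNyyNyyNytttyyyy → yNyyNyyNyyNyyNytttyyyyy → (answer).

yNyyNyyNyyNyyNyyNytttyyyyyy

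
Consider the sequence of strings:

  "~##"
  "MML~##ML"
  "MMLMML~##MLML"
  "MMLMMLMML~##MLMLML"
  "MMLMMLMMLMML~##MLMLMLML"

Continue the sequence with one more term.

Every step adds MML to the front and ML to the end of the previous string.
One more step from MMLMMLMMLMML~##MLMLMLML gives the answer.

MMLMMLMMLMMLMML~##MLMLMLMLML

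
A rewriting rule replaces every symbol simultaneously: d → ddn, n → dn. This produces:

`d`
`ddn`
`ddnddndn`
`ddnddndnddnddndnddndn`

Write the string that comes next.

Replace each of the 21 characters of ddnddndnddnddndnddndn in place — ddn ddn dn ddn ddn dn ddn dn ddn ddn dn ddn ddn dn ddn dn ddn ddn dn ddn dn — and concatenate.

ddnddndnddnddndnddndnddnddndnddnddndnddndnddnddndnddndn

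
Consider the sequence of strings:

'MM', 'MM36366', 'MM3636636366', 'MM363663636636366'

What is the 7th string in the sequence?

MM363663636636366363663636636366

Each term is the previous one with 36366 appended.
From MM363663636636366, 3 further steps: MM363663636636366 → MM36366363663636636366 → MM3636636366363663636636366 → (answer).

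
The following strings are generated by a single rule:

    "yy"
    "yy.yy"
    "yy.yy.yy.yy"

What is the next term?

yy.yy.yy.yy.yy.yy.yy.yy

s(k+1) = s(k)·.·s(k) — each term doubles the last with '.' between the halves.
So the next term is two copies of yy.yy.yy.yy with '.' between the halves.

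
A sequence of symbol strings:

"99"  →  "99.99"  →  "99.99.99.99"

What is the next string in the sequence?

s(k+1) = s(k)·.·s(k) — each term doubles the last with '.' between the halves.
Doubling 99.99.99.99 with '.' between the halves:

99.99.99.99.99.99.99.99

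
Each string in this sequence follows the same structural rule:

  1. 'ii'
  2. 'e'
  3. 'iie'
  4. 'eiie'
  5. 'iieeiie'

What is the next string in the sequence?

eiieiieeiie

This is a Fibonacci-style word recurrence s(k) = s(k−2)·s(k−1): e.g. ii·e = iie.
So term 6 is eiie·iieeiie.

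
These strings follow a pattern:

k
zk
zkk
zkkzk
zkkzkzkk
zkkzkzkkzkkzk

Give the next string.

Each term (from the third on) is the previous term followed by the one before it: term 3 = zk·k = zkk.
The next term joins zkkzkzkkzkkzk and zkkzkzkk.

zkkzkzkkzkkzkzkkzkzkk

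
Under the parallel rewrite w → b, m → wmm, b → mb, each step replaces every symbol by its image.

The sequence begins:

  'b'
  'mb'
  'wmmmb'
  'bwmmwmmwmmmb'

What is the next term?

mbbwmmwmmbwmmwmmbwmmwmmwmmmb

Apply φ to bwmmwmmwmmmb symbol by symbol: b→mb, w→b, m→wmm, m→wmm, w→b, m→wmm, m→wmm, w→b, m→wmm, m→wmm, m→wmm, b→mb; joined: mb b wmm wmm b wmm wmm b wmm wmm wmm mb.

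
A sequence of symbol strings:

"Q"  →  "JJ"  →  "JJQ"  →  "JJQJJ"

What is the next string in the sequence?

JJQJJJJQ

From term 3 onward, concatenate the last term with the second-to-last: JJ·Q = JJQ, JJQ·JJ = JJQJJ, …
So term 5 is JJQJJ·JJQ.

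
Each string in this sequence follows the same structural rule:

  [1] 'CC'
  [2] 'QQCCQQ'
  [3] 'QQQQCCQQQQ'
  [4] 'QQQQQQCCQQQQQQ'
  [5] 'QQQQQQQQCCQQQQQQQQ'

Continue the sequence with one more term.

Every step adds QQ to the front and QQ to the end of the previous string.
One more step from QQQQQQQQCCQQQQQQQQ gives the answer.

QQQQQQQQQQCCQQQQQQQQQQ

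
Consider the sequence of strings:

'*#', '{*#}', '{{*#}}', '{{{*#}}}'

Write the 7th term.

{{{{{{*#}}}}}}

s(k+1) = {·s(k)·}, so each term gains { as a prefix and } as a suffix.
From {{{*#}}}, 3 further steps: {{{*#}}} → {{{{*#}}}} → {{{{{*#}}}}} → (answer).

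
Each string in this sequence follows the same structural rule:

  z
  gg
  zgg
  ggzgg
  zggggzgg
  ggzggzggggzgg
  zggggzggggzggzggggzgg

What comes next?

ggzggzggggzggzggggzggggzggzggggzgg

From term 3 onward, concatenate the second-to-last term with the last: z·gg = zgg, gg·zgg = ggzgg, …
Continuing: ggzggzggggzgg · zggggzggggzggzggggzgg gives term 8.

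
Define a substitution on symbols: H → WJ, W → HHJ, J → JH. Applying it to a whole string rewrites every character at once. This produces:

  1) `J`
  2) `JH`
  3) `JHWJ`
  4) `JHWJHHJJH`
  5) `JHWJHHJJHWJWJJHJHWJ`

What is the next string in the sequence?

JHWJHHJJHWJWJJHJHWJHHJJHHHJJHJHWJJHWJHHJJH

φ(JHWJHHJJHWJWJJHJHWJ) expands symbol-by-symbol to JH WJ HHJ JH WJ WJ JH JH WJ HHJ JH HHJ JH JH WJ JH WJ HHJ JH; joining the 19 pieces gives the next term.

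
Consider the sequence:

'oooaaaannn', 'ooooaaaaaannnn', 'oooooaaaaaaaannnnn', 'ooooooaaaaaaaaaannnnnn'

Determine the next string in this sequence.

The n-th term is n+1 o's then 2n a's then n+1 n's, where the shown terms are n = 2, 3, 4, 5.
At n = 6 the blocks have lengths 7, 12, 7.

oooooooaaaaaaaaaaaannnnnnn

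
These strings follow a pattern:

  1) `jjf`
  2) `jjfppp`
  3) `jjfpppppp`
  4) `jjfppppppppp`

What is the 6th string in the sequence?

jjfppppppppppppppp

Each term is the previous one with ppp appended.
From jjfppppppppp, 2 further steps: jjfppppppppp → jjfpppppppppppp → (answer).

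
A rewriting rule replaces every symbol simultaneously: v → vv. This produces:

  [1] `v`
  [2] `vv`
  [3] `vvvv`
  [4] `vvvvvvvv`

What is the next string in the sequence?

vvvvvvvvvvvvvvvv

Expanding vvvvvvvv: v→vv, v→vv, v→vv, v→vv, v→vv, v→vv, v→vv, v→vv. Concatenated: vv vv vv vv vv vv vv vv.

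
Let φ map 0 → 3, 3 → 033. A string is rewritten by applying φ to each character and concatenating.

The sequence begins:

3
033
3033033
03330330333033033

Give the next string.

Applying the rule to each of the 17 symbols of 03330330333033033 gives the pieces 3 033 033 033 3 033 033 3 033 033 033 3 033 033 3 033 033, which concatenate to the answer.

30330330333033033303303303330330333033033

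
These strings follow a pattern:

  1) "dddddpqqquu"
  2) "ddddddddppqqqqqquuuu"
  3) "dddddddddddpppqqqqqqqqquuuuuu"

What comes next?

The n-th term is 3n+2 d's then n p's then 3n q's then 2n u's (n = 1, 2, …).
For the next term, n = 4, so the run lengths are 14, 4, 12, 8.

ddddddddddddddppppqqqqqqqqqqqquuuuuuuu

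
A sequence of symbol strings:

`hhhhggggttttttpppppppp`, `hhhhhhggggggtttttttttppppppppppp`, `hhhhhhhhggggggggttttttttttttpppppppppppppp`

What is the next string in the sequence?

Reading off run lengths: h runs 4, 6, 8; g runs 4, 6, 8; t runs 6, 9, 12; p runs 8, 11, 14 — each is linear in n, where the shown terms are n = 2, 3, 4.
For the next term, n = 5, so the run lengths are 10, 10, 15, 17.

hhhhhhhhhhggggggggggtttttttttttttttppppppppppppppppp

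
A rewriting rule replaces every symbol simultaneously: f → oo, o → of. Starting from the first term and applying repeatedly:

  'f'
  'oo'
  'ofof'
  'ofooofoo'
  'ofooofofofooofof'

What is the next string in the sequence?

Applying the rule to each of the 16 symbols of ofooofofofooofof gives the pieces of oo of of of oo of oo of oo of of of oo of oo, which concatenate to the answer.

ofooofofofooofooofooofofofooofoo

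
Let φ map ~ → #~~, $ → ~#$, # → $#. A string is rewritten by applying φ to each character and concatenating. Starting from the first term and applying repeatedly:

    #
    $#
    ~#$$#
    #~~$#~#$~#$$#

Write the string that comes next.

Replace each of the 13 characters of #~~$#~#$~#$$# in place — $# #~~ #~~ ~#$ $# #~~ $# ~#$ #~~ $# ~#$ ~#$ $# — and concatenate.

$##~~#~~~#$$##~~$#~#$#~~$#~#$~#$$#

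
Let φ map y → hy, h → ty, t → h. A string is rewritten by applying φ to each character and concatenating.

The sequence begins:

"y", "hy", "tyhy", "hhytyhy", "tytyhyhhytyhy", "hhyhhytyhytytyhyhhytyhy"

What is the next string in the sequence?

Applying the rule to each of the 23 symbols of hhyhhytyhytytyhyhhytyhy gives the pieces ty ty hy ty ty hy h hy ty hy h hy h hy ty hy ty ty hy h hy ty hy, which concatenate to the answer.

tytyhytytyhyhhytyhyhhyhhytyhytytyhyhhytyhy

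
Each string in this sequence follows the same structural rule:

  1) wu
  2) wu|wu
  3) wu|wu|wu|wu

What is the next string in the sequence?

wu|wu|wu|wu|wu|wu|wu|wu

s(k+1) = s(k)·|·s(k) — each term doubles the last with '|' between the halves.
One more doubling of wu|wu|wu|wu gives the answer.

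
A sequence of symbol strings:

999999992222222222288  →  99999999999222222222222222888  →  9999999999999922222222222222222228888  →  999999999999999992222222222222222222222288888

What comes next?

99999999999999999999222222222222222222222222222888888

Term n consists of 3n+2 9's, followed by 4n+3 2's, followed by n 8's, where the shown terms are n = 2, 3, 4, 5.
For the next term, n = 6, so the run lengths are 20, 27, 6.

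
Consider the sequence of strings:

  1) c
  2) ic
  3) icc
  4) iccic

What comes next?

iccicicc

Each term (from the third on) is the previous term followed by the one before it: term 3 = ic·c = icc.
The next term joins iccic and icc.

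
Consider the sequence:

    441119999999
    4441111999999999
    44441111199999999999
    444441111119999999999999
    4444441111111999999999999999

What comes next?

44444441111111199999999999999999

Term n consists of n-1 4's, followed by n 1's, followed by 2n+1 9's, where the shown terms are n = 3, 4, 5, 6, 7.
At n = 8 the blocks have lengths 7, 8, 17.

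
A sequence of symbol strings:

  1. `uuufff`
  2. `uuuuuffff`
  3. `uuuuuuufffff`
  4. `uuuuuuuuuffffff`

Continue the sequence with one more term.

Each string has the form u^{2n-1} f^{n+1}, where the shown terms are n = 2, 3, 4, 5.
For the next term, n = 6, so the run lengths are 11, 7.

uuuuuuuuuuufffffff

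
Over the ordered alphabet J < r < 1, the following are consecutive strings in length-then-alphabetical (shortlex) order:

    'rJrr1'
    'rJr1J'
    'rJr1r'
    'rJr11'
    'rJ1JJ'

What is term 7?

Advancing 2 positions from rJ1JJ through rJ1JJ → rJ1Jr reaches term 7.

rJ1J1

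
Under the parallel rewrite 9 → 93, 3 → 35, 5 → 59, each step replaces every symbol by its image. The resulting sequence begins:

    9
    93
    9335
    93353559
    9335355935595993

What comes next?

93353559355959933559599359939335

Applying the rule to each of the 16 symbols of 9335355935595993 gives the pieces 93 35 35 59 35 59 59 93 35 59 59 93 59 93 93 35, which concatenate to the answer.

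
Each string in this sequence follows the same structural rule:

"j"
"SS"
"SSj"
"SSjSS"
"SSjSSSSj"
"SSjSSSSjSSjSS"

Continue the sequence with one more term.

SSjSSSSjSSjSSSSjSSSSj

From term 3 onward, concatenate the last term with the second-to-last: SS·j = SSj, SSj·SS = SSjSS, …
The next term joins SSjSSSSjSSjSS and SSjSSSSj.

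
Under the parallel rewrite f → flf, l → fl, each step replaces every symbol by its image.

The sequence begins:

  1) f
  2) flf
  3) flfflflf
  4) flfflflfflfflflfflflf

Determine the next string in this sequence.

Replace each of the 21 characters of flfflflfflfflflfflflf in place — flf fl flf flf fl flf fl flf flf fl flf flf fl flf fl flf flf fl flf fl flf — and concatenate.

flfflflfflfflflfflflfflfflflfflfflflfflflfflfflflfflflf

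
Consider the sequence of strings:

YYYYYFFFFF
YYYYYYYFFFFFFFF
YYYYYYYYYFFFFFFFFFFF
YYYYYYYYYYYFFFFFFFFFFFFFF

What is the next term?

YYYYYYYYYYYYYFFFFFFFFFFFFFFFFF

The n-th term is 2n+1 Y's then 3n-1 F's, where the shown terms are n = 2, 3, 4, 5.
For the next term, n = 6, so the run lengths are 13, 17.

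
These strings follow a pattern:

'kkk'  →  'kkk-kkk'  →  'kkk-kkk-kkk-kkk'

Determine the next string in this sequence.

kkk-kkk-kkk-kkk-kkk-kkk-kkk-kkk

s(k+1) = s(k)·-·s(k) — each term doubles the last with '-' between the halves.
So the next term is two copies of kkk-kkk-kkk-kkk with '-' between the halves.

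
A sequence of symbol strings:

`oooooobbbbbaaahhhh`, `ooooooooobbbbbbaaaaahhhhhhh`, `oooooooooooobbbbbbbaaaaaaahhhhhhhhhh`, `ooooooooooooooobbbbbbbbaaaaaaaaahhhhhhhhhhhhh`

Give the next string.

Reading off run lengths: o runs 6, 9, 12, 15; b runs 5, 6, 7, 8; a runs 3, 5, 7, 9; h runs 4, 7, 10, 13 — each is linear in n, where the shown terms are n = 2, 3, 4, 5.
Setting n = 6 gives 18, 9, 11, 16 characters in each block.

oooooooooooooooooobbbbbbbbbaaaaaaaaaaahhhhhhhhhhhhhhhh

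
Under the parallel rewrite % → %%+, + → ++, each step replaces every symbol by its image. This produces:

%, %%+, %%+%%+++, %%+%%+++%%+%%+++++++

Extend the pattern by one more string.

Rewriting the 20 symbols of %%+%%+++%%+%%+++++++ one by one yields %%+ %%+ ++ %%+ %%+ ++ ++ ++ %%+ %%+ ++ %%+ %%+ ++ ++ ++ ++ ++ ++ ++; concatenated:

%%+%%+++%%+%%+++++++%%+%%+++%%+%%+++++++++++++++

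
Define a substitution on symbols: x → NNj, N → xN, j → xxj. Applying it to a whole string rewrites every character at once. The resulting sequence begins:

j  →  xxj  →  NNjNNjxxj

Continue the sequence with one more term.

xNxNxxjxNxNxxjNNjNNjxxj

Apply φ to NNjNNjxxj symbol by symbol: N→xN, N→xN, j→xxj, N→xN, N→xN, j→xxj, x→NNj, x→NNj, j→xxj; joined: xN xN xxj xN xN xxj NNj NNj xxj.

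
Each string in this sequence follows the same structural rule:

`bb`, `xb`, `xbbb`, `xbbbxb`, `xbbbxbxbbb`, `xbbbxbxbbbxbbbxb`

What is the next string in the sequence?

From term 3 onward, concatenate the last term with the second-to-last: xb·bb = xbbb, xbbb·xb = xbbbxb, …
So term 7 is xbbbxbxbbbxbbbxb·xbbbxbxbbb.

xbbbxbxbbbxbbbxbxbbbxbxbbb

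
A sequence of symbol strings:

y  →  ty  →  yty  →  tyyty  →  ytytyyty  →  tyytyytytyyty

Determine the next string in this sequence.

From term 3 onward, concatenate the second-to-last term with the last: y·ty = yty, ty·yty = tyyty, …
Continuing: ytytyyty · tyytyytytyyty gives term 7.

ytytyytytyytyytytyyty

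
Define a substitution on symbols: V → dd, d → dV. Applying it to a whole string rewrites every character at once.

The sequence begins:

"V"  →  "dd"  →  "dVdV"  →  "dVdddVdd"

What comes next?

Expanding dVdddVdd: d→dV, V→dd, d→dV, d→dV, d→dV, V→dd, d→dV, d→dV. Concatenated: dV dd dV dV dV dd dV dV.

dVdddVdVdVdddVdV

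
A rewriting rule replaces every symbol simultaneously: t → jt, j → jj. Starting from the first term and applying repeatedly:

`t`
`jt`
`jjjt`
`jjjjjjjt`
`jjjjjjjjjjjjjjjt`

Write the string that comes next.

φ(jjjjjjjjjjjjjjjt) expands symbol-by-symbol to jj jj jj jj jj jj jj jj jj jj jj jj jj jj jj jt; joining the 16 pieces gives the next term.

jjjjjjjjjjjjjjjjjjjjjjjjjjjjjjjt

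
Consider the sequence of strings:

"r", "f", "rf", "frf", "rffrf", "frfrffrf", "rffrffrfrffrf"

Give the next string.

Each term (from the third on) is the two preceding terms concatenated in order: term 3 = r·f = rf.
Continuing: frfrffrf · rffrffrfrffrf gives term 8.

frfrffrfrffrffrfrffrf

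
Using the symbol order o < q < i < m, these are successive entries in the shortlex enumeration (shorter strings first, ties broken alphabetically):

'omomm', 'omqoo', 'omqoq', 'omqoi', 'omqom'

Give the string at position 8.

Advancing 3 positions from omqom through omqom → omqqo → omqqq reaches term 8.

omqqi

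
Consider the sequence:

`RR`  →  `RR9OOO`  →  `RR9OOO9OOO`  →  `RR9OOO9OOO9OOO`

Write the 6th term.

Each term is the previous one with 9OOO appended.
From RR9OOO9OOO9OOO, 2 further steps: RR9OOO9OOO9OOO → RR9OOO9OOO9OOO9OOO → (answer).

RR9OOO9OOO9OOO9OOO9OOO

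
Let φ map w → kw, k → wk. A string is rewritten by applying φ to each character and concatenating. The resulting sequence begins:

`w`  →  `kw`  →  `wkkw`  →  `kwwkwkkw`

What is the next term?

wkkwkwwkkwwkwkkw

Expanding kwwkwkkw: k→wk, w→kw, w→kw, k→wk, w→kw, k→wk, k→wk, w→kw. Concatenated: wk kw kw wk kw wk wk kw.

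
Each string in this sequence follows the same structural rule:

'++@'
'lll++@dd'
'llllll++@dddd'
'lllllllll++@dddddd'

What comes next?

Every step adds lll to the front and dd to the end of the previous string.
Applying this once more to lllllllll++@dddddd:

llllllllllll++@dddddddd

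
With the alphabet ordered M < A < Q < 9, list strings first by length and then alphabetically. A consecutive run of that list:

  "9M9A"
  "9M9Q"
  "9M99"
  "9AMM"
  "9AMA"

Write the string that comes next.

9AMQ

Treat 9AMA as a base-4 numeral over the given alphabet and add one, carrying through any trailing 9's.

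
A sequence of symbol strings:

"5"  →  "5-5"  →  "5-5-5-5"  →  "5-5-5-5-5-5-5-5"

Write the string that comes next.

Each string is two copies of the previous one joined by '-'.
Doubling 5-5-5-5-5-5-5-5 with '-' between the halves:

5-5-5-5-5-5-5-5-5-5-5-5-5-5-5-5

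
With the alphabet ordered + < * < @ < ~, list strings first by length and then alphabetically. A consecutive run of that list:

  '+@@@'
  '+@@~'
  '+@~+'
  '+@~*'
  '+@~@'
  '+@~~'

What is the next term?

+~++

The successor of +@~~ increments the rightmost position that isn't already ~ and resets every position after it to +.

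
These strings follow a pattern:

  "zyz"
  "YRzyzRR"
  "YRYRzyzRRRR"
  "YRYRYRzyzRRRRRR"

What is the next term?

Each term wraps the previous one in YR on the left and RR on the right.
Applying this once more to YRYRYRzyzRRRRRR:

YRYRYRYRzyzRRRRRRRR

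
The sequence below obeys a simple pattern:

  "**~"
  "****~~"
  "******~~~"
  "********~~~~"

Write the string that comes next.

**********~~~~~

Term n consists of 2n *'s, followed by n ~'s (n = 1, 2, …).
Setting n = 5 gives 10, 5 characters in each block.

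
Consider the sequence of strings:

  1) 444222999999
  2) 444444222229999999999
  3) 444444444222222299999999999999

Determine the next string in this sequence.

444444444444222222222999999999999999999

The n-th term is 3n 4's then 2n+1 2's then 4n+2 9's (n = 1, 2, …).
At n = 4 the blocks have lengths 12, 9, 18.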